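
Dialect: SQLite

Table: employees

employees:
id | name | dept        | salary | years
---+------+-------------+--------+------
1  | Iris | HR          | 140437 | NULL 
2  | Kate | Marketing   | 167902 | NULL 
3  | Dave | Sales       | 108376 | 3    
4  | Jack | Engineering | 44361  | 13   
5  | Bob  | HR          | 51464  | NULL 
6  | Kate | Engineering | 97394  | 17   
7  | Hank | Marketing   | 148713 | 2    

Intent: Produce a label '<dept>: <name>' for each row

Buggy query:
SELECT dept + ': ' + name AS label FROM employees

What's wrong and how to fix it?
Bug: SQLite uses || for string concatenation; + coerces text to numbers (yielding 0)

Fix: Replace + with || to concatenate text

Corrected query:
SELECT dept || ': ' || name AS label FROM employees

Result:
label            
-----------------
HR: Iris         
Marketing: Kate  
Sales: Dave      
Engineering: Jack
HR: Bob          
Engineering: Kate
Marketing: Hank  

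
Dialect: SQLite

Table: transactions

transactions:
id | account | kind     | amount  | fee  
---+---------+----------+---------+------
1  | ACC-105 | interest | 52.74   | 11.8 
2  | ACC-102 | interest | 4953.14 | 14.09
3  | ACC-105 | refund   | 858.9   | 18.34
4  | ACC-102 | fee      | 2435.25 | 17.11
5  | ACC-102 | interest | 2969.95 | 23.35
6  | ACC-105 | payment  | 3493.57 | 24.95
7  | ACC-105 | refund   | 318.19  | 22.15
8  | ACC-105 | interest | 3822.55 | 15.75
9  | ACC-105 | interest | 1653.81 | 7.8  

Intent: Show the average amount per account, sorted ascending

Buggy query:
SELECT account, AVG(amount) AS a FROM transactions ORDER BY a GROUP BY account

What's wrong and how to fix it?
Bug: GROUP BY must precede ORDER BY

Fix: Move ORDER BY to the end, after GROUP BY

Corrected query:
SELECT account, AVG(amount) AS a FROM transactions GROUP BY account ORDER BY a

Result:
account | a      
--------+--------
ACC-105 | 1699.96
ACC-102 | 3452.78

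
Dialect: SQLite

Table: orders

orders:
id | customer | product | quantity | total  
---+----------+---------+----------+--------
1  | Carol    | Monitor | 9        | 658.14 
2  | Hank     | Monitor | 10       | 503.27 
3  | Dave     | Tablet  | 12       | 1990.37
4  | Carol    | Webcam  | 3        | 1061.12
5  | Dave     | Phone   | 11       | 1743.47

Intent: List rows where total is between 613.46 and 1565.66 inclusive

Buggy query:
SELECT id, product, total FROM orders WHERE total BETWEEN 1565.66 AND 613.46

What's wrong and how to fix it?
Bug: BETWEEN expects the lower bound first; with 1565.66 AND 613.46 the range is empty

Fix: Swap the bounds so the smaller value comes first

Corrected query:
SELECT id, product, total FROM orders WHERE total BETWEEN 613.46 AND 1565.66

Result:
id | product | total  
---+---------+--------
1  | Monitor | 658.14 
4  | Webcam  | 1061.12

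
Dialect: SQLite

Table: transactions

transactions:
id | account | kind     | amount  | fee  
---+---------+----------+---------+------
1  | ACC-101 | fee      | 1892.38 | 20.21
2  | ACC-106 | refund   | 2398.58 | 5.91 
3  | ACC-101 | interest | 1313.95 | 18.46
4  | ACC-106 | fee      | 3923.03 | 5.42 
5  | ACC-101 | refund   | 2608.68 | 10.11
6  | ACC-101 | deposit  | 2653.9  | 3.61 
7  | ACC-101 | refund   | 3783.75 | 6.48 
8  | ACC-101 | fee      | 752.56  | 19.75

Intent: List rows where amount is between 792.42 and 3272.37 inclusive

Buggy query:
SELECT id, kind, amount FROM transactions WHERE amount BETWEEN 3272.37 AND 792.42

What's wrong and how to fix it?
Bug: BETWEEN expects the lower bound first; with 3272.37 AND 792.42 the range is empty

Fix: Swap the bounds so the smaller value comes first

Corrected query:
SELECT id, kind, amount FROM transactions WHERE amount BETWEEN 792.42 AND 3272.37

Result:
id | kind     | amount 
---+----------+--------
1  | fee      | 1892.38
2  | refund   | 2398.58
3  | interest | 1313.95
5  | refund   | 2608.68
6  | deposit  | 2653.9 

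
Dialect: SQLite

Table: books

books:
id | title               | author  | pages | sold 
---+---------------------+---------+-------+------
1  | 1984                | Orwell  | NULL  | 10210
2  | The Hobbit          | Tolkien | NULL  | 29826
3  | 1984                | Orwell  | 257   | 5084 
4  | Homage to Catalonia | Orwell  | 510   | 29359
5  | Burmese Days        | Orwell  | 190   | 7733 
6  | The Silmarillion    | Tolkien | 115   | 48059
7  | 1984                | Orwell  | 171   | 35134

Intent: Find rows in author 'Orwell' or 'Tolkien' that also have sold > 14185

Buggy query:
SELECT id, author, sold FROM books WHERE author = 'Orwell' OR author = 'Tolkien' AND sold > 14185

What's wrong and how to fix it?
Bug: AND binds tighter than OR, so this parses as author = 'Orwell' OR (author = 'Tolkien' AND sold > 14185)

Fix: Add parentheses around the OR so the AND applies to both alternatives

Corrected query:
SELECT id, author, sold FROM books WHERE (author = 'Orwell' OR author = 'Tolkien') AND sold > 14185

Result:
id | author  | sold 
---+---------+------
2  | Tolkien | 29826
4  | Orwell  | 29359
6  | Tolkien | 48059
7  | Orwell  | 35134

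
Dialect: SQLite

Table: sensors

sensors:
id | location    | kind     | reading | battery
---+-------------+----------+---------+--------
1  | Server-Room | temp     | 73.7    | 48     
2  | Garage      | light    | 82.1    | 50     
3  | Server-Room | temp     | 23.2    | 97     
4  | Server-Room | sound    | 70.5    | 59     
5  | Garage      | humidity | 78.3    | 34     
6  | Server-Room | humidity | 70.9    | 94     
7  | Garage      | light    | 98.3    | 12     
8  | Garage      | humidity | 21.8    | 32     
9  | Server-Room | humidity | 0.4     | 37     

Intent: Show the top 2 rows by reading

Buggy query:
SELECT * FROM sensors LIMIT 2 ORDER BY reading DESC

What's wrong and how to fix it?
Bug: LIMIT must come after ORDER BY

Fix: Swap the clauses: ORDER BY first, then LIMIT

Corrected query:
SELECT * FROM sensors ORDER BY reading DESC LIMIT 2

Result:
id | location | kind  | reading | battery
---+----------+-------+---------+--------
7  | Garage   | light | 98.3    | 12     
2  | Garage   | light | 82.1    | 50     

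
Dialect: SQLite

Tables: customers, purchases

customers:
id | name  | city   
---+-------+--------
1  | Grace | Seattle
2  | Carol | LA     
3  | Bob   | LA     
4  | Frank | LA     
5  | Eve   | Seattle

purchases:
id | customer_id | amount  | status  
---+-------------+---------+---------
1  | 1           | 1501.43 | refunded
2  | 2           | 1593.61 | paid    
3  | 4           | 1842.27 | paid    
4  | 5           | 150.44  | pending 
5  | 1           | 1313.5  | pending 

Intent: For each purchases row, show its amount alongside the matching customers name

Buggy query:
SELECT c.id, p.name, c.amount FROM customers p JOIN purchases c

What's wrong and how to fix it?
Bug: Missing join condition: each purchases row is matched to all customers rows instead of just its own

Fix: Add ON c.customer_id = p.id to the JOIN

Corrected query:
SELECT c.id, p.name, c.amount FROM customers p JOIN purchases c ON c.customer_id = p.id

Result:
id | name  | amount 
---+-------+--------
1  | Grace | 1501.43
2  | Carol | 1593.61
3  | Frank | 1842.27
4  | Eve   | 150.44 
5  | Grace | 1313.5 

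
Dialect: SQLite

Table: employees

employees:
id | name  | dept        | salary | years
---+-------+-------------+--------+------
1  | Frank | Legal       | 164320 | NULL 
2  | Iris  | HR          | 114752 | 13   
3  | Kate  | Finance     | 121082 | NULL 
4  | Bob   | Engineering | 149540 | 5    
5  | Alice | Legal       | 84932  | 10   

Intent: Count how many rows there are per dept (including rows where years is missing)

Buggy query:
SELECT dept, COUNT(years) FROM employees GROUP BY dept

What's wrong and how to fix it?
Bug: COUNT(years) skips NULLs, so groups with missing years are undercounted

Fix: Replace COUNT(years) with COUNT(*)

Corrected query:
SELECT dept, COUNT(*) FROM employees GROUP BY dept

Result:
dept        | COUNT(*)
------------+---------
Engineering | 1       
Finance     | 1       
HR          | 1       
Legal       | 2       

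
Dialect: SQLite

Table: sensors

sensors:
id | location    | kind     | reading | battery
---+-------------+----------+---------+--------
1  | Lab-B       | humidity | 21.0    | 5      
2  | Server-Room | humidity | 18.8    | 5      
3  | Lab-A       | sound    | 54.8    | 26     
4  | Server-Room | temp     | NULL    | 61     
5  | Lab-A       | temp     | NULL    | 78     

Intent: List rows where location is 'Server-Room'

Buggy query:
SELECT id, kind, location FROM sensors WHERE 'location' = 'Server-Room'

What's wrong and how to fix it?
Bug: Single quotes denote string literals in SQL; the column name is being compared as a constant string

Fix: Remove the quotes around the column name (or use double quotes for an identifier)

Corrected query:
SELECT id, kind, location FROM sensors WHERE location = 'Server-Room'

Result:
id | kind     | location   
---+----------+------------
2  | humidity | Server-Room
4  | temp     | Server-Room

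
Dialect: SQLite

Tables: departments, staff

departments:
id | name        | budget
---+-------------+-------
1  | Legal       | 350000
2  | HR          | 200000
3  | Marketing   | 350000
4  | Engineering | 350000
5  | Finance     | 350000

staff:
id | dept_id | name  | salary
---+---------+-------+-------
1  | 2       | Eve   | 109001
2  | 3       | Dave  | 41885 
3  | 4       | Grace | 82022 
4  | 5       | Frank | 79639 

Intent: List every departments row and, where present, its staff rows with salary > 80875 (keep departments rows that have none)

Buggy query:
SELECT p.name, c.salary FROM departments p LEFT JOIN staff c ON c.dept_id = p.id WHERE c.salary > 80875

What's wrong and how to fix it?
Bug: A WHERE condition on the right-hand table after LEFT JOIN drops unmatched parents

Fix: Put 'c.salary > 80875' in the JOIN's ON clause instead of WHERE

Corrected query:
SELECT p.name, c.salary FROM departments p LEFT JOIN staff c ON c.dept_id = p.id AND c.salary > 80875

Result:
name        | salary
------------+-------
Legal       | NULL  
HR          | 109001
Marketing   | NULL  
Engineering | 82022 
Finance     | NULL  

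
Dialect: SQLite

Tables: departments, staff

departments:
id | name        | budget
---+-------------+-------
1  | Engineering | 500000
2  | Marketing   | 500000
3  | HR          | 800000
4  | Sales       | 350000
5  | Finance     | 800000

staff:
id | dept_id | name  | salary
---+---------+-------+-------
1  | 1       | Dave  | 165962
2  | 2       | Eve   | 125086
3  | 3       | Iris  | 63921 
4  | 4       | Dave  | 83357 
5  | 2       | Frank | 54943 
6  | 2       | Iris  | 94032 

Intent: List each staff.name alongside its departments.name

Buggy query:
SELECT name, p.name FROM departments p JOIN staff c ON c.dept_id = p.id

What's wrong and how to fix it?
Bug: Both tables have a 'name' column; the unqualified reference is ambiguous

Fix: Prefix ambiguous columns with the table alias

Corrected query:
SELECT c.name, p.name FROM departments p JOIN staff c ON c.dept_id = p.id

Result:
name  | name       
------+------------
Dave  | Engineering
Eve   | Marketing  
Iris  | HR         
Dave  | Sales      
Frank | Marketing  
Iris  | Marketing  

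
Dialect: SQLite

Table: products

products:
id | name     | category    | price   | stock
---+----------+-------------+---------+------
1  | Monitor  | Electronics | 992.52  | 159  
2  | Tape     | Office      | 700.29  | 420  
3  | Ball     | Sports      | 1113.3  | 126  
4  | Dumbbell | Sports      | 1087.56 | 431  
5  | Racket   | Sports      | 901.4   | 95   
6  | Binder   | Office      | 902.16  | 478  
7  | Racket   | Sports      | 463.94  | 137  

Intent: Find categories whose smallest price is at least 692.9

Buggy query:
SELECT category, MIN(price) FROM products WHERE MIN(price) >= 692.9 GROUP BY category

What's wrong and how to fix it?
Bug: MIN() in WHERE is a misuse of aggregate

Fix: Use HAVING for the per-group MIN condition

Corrected query:
SELECT category, MIN(price) FROM products GROUP BY category HAVING MIN(price) >= 692.9

Result:
category    | MIN(price)
------------+-----------
Electronics | 992.52    
Office      | 700.29    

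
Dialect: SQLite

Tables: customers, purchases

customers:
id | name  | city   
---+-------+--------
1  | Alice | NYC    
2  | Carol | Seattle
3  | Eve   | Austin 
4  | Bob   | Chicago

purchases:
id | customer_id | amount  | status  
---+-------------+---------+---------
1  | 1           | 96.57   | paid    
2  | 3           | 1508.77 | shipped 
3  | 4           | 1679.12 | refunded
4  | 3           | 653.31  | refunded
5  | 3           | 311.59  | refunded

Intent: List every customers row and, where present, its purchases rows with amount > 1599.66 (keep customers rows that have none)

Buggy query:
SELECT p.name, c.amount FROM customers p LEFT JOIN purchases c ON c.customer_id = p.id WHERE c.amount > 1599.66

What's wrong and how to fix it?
Bug: Filtering c.amount in WHERE discards the NULL rows produced by LEFT JOIN, turning it into an inner join

Fix: Put 'c.amount > 1599.66' in the JOIN's ON clause instead of WHERE

Corrected query:
SELECT p.name, c.amount FROM customers p LEFT JOIN purchases c ON c.customer_id = p.id AND c.amount > 1599.66

Result:
name  | amount 
------+--------
Alice | NULL   
Carol | NULL   
Eve   | NULL   
Bob   | 1679.12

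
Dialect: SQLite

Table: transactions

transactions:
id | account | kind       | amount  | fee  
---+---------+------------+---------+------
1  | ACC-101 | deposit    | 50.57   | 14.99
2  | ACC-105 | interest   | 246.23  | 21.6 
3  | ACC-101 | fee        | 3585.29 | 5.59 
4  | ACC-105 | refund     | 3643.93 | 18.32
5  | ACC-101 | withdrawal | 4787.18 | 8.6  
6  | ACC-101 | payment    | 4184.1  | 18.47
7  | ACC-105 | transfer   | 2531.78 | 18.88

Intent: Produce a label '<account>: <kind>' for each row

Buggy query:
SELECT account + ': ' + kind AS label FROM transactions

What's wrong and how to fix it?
Bug: SQLite uses || for string concatenation; + coerces text to numbers (yielding 0)

Fix: Use the || operator for string concatenation

Corrected query:
SELECT account || ': ' || kind AS label FROM transactions

Result:
label              
-------------------
ACC-101: deposit   
ACC-105: interest  
ACC-101: fee       
ACC-105: refund    
ACC-101: withdrawal
ACC-101: payment   
ACC-105: transfer  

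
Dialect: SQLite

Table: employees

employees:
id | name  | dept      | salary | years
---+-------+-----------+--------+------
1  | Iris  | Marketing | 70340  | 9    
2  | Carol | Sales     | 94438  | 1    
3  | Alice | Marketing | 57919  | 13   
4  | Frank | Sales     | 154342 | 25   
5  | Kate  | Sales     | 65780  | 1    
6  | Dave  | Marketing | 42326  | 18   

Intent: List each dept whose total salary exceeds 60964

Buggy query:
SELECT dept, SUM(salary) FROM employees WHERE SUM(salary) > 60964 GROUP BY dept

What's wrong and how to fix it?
Bug: Aggregate functions cannot appear in a WHERE clause

Fix: Move the aggregate condition to a HAVING clause

Corrected query:
SELECT dept, SUM(salary) FROM employees GROUP BY dept HAVING SUM(salary) > 60964

Result:
dept      | SUM(salary)
----------+------------
Marketing | 170585     
Sales     | 314560     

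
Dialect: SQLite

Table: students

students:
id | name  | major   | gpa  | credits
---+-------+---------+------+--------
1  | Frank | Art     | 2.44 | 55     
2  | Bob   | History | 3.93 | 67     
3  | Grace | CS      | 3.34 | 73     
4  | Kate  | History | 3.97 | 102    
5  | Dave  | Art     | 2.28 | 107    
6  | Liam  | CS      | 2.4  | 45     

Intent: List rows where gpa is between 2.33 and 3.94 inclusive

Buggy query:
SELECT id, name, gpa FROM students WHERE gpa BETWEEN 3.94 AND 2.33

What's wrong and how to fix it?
Bug: The bounds are reversed; BETWEEN a AND b requires a <= b to match anything

Fix: Write BETWEEN 2.33 AND 3.94

Corrected query:
SELECT id, name, gpa FROM students WHERE gpa BETWEEN 2.33 AND 3.94

Result:
id | name  | gpa 
---+-------+-----
1  | Frank | 2.44
2  | Bob   | 3.93
3  | Grace | 3.34
6  | Liam  | 2.4 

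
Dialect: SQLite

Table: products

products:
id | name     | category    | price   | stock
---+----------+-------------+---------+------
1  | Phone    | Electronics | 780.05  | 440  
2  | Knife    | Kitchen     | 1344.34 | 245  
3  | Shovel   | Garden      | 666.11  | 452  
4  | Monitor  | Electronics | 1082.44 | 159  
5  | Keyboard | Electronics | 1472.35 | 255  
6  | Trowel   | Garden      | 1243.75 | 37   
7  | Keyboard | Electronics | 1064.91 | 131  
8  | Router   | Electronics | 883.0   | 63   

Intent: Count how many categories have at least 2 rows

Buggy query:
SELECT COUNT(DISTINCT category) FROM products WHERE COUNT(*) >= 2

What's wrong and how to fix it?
Bug: COUNT(*) cannot appear in WHERE; the per-group count doesn't exist yet

Fix: Use a subquery that GROUPs and filters with HAVING, then count its rows

Corrected query:
SELECT COUNT(*) FROM (SELECT category FROM products GROUP BY category HAVING COUNT(*) >= 2)

Result:
COUNT(*)
--------
2       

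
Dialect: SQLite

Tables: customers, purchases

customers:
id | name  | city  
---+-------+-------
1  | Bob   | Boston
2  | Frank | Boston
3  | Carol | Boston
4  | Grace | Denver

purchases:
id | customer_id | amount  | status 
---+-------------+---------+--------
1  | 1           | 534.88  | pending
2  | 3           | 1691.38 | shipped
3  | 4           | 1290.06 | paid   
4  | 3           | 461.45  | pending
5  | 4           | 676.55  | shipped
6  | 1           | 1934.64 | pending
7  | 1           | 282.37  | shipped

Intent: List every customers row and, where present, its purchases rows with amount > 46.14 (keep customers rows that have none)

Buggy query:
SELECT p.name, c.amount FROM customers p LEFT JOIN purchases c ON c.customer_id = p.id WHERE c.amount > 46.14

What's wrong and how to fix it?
Bug: A WHERE condition on the right-hand table after LEFT JOIN drops unmatched parents

Fix: Put 'c.amount > 46.14' in the JOIN's ON clause instead of WHERE

Corrected query:
SELECT p.name, c.amount FROM customers p LEFT JOIN purchases c ON c.customer_id = p.id AND c.amount > 46.14

Result:
name  | amount 
------+--------
Bob   | 282.37 
Bob   | 534.88 
Bob   | 1934.64
Frank | NULL   
Carol | 461.45 
Carol | 1691.38
Grace | 676.55 
Grace | 1290.06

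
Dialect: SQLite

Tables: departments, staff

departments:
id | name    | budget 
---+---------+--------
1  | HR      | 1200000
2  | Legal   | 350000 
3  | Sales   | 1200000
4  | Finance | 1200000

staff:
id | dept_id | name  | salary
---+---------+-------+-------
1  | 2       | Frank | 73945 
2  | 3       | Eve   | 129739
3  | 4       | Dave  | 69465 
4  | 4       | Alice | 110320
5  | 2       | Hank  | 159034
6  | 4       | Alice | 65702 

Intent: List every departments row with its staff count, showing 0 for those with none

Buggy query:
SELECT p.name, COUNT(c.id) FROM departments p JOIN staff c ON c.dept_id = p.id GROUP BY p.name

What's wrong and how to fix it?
Bug: An inner join excludes parents with zero children

Fix: Use LEFT JOIN so parents without children still appear (COUNT(c.id) gives 0)

Corrected query:
SELECT p.name, COUNT(c.id) FROM departments p LEFT JOIN staff c ON c.dept_id = p.id GROUP BY p.name

Result:
name    | COUNT(c.id)
--------+------------
Finance | 3          
HR      | 0          
Legal   | 2          
Sales   | 1          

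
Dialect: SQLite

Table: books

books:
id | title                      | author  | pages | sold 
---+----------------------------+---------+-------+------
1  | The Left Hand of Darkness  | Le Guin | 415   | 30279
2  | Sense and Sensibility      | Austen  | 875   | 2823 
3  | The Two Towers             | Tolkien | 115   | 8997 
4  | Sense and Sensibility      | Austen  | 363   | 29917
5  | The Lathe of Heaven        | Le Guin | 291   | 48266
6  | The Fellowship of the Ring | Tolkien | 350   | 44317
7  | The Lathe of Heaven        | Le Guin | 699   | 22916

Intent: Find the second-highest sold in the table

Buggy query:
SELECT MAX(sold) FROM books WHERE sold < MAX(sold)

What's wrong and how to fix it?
Bug: The inner MAX is an aggregate inside WHERE, which is not allowed

Fix: Compute the overall MAX in a subquery, then take MAX of rows below it

Corrected query:
SELECT MAX(sold) FROM books WHERE sold < (SELECT MAX(sold) FROM books)

Result:
MAX(sold)
---------
44317    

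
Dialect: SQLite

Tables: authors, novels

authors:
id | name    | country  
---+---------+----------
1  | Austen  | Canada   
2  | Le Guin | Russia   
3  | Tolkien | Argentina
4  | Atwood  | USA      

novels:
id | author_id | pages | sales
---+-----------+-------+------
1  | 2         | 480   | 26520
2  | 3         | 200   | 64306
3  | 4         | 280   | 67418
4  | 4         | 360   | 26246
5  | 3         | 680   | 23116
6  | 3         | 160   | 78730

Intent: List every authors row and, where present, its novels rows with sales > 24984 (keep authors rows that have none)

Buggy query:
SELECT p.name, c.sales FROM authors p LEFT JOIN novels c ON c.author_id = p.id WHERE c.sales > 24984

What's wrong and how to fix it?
Bug: A WHERE condition on the right-hand table after LEFT JOIN drops unmatched parents

Fix: Put 'c.sales > 24984' in the JOIN's ON clause instead of WHERE

Corrected query:
SELECT p.name, c.sales FROM authors p LEFT JOIN novels c ON c.author_id = p.id AND c.sales > 24984

Result:
name    | sales
--------+------
Austen  | NULL 
Le Guin | 26520
Tolkien | 64306
Tolkien | 78730
Atwood  | 26246
Atwood  | 67418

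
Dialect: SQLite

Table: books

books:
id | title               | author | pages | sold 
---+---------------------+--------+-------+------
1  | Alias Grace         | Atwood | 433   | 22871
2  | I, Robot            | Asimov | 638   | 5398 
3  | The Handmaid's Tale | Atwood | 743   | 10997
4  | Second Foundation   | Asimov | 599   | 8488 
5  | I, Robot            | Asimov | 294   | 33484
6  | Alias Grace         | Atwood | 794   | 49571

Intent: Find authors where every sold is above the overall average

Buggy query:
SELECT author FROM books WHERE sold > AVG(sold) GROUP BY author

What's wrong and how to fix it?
Bug: WHERE evaluates per row before aggregation, so AVG() is unavailable

Fix: Use a subquery for AVG and a HAVING MIN(...) filter so the condition holds for every row in the group

Corrected query:
SELECT author FROM books GROUP BY author HAVING MIN(sold) > (SELECT AVG(sold) FROM books)

Result:
(no rows)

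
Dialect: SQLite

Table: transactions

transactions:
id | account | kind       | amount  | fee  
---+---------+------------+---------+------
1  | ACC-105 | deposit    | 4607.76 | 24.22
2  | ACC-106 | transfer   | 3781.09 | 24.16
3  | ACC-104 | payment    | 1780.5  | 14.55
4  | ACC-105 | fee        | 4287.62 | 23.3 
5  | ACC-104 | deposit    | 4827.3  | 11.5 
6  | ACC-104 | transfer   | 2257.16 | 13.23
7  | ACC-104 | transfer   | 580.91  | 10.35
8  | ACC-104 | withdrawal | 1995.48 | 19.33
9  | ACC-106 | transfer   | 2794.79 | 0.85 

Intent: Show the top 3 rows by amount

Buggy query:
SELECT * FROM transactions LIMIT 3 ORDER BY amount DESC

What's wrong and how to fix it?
Bug: LIMIT must come after ORDER BY

Fix: Sort with ORDER BY, then apply LIMIT

Corrected query:
SELECT * FROM transactions ORDER BY amount DESC LIMIT 3

Result:
id | account | kind    | amount  | fee  
---+---------+---------+---------+------
5  | ACC-104 | deposit | 4827.3  | 11.5 
1  | ACC-105 | deposit | 4607.76 | 24.22
4  | ACC-105 | fee     | 4287.62 | 23.3 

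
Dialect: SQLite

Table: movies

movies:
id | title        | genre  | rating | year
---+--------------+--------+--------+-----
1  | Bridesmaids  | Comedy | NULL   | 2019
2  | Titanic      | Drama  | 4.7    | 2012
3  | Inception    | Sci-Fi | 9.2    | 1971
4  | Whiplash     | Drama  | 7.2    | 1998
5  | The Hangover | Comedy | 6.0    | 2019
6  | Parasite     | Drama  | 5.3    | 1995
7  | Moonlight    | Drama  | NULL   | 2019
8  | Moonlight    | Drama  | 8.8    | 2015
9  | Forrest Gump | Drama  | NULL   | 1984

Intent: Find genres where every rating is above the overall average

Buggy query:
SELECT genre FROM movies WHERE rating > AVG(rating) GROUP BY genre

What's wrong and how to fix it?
Bug: WHERE evaluates per row before aggregation, so AVG() is unavailable

Fix: Use a subquery for AVG and a HAVING MIN(...) filter so the condition holds for every row in the group

Corrected query:
SELECT genre FROM movies GROUP BY genre HAVING MIN(rating) > (SELECT AVG(rating) FROM movies)

Result:
genre 
------
Sci-Fi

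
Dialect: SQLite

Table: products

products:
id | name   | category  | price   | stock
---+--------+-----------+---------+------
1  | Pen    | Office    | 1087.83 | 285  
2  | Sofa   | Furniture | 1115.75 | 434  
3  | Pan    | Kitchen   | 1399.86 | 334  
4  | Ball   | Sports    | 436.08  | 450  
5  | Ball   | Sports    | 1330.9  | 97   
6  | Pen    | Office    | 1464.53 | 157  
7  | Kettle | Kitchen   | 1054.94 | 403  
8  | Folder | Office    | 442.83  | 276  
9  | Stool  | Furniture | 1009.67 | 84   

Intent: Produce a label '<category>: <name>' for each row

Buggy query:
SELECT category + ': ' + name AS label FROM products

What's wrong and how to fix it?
Bug: SQLite uses || for string concatenation; + coerces text to numbers (yielding 0)

Fix: Replace + with || to concatenate text

Corrected query:
SELECT category || ': ' || name AS label FROM products

Result:
label           
----------------
Office: Pen     
Furniture: Sofa 
Kitchen: Pan    
Sports: Ball    
Sports: Ball    
Office: Pen     
Kitchen: Kettle 
Office: Folder  
Furniture: Stool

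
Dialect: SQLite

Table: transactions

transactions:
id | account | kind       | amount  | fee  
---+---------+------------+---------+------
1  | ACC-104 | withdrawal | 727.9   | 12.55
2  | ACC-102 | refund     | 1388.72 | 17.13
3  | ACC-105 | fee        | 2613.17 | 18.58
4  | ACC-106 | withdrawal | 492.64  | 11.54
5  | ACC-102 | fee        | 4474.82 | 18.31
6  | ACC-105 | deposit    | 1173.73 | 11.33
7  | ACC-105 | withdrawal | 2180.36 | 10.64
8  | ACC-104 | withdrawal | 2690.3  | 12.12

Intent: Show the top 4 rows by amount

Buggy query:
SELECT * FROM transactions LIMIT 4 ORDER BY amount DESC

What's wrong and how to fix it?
Bug: ORDER BY cannot follow LIMIT; LIMIT is the final clause

Fix: Swap the clauses: ORDER BY first, then LIMIT

Corrected query:
SELECT * FROM transactions ORDER BY amount DESC LIMIT 4

Result:
id | account | kind       | amount  | fee  
---+---------+------------+---------+------
5  | ACC-102 | fee        | 4474.82 | 18.31
8  | ACC-104 | withdrawal | 2690.3  | 12.12
3  | ACC-105 | fee        | 2613.17 | 18.58
7  | ACC-105 | withdrawal | 2180.36 | 10.64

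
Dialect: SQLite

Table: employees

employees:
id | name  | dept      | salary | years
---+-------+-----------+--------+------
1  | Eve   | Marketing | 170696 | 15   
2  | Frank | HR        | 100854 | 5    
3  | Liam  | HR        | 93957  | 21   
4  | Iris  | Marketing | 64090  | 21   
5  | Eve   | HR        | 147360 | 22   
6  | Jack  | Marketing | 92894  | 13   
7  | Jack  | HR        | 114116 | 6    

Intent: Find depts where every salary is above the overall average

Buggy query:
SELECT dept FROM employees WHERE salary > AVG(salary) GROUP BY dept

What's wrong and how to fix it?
Bug: AVG() is an aggregate; it can't sit directly in WHERE

Fix: Compute the overall average in a scalar subquery and compare each group's MIN against it in HAVING

Corrected query:
SELECT dept FROM employees GROUP BY dept HAVING MIN(salary) > (SELECT AVG(salary) FROM employees)

Result:
(no rows)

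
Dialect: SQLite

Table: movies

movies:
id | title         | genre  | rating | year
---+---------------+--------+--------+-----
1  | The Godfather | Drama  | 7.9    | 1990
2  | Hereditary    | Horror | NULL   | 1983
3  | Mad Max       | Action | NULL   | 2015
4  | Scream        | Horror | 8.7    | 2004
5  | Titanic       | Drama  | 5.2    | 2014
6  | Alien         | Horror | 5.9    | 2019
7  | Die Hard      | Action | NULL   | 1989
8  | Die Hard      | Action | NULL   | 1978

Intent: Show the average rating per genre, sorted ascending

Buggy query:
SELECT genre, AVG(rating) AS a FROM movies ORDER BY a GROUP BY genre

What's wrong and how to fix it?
Bug: GROUP BY must precede ORDER BY

Fix: Move ORDER BY to the end, after GROUP BY

Corrected query:
SELECT genre, AVG(rating) AS a FROM movies GROUP BY genre ORDER BY a

Result:
genre  | a   
-------+-----
Action | NULL
Drama  | 6.55
Horror | 7.3 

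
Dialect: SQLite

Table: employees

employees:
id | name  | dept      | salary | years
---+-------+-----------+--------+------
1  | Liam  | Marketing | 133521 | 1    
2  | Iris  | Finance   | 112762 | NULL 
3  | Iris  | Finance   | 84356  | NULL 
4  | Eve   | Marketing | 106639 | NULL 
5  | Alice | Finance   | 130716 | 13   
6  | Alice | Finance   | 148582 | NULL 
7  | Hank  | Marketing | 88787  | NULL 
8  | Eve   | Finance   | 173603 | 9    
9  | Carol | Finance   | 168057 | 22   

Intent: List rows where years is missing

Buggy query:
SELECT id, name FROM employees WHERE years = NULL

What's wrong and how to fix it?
Bug: Comparing to NULL with '=' never matches; NULL = NULL is unknown, not true

Fix: Replace '= NULL' with 'IS NULL'

Corrected query:
SELECT id, name FROM employees WHERE years IS NULL

Result:
id | name 
---+------
2  | Iris 
3  | Iris 
4  | Eve  
6  | Alice
7  | Hank 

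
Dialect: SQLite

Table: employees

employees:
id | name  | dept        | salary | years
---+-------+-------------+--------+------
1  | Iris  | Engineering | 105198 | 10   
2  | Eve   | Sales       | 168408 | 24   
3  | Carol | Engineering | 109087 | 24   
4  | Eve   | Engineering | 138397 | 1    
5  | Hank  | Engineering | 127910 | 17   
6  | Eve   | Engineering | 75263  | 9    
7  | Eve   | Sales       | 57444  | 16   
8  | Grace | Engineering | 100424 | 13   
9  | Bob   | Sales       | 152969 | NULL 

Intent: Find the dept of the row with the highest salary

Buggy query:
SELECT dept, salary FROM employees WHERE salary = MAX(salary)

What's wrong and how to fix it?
Bug: WHERE is evaluated per row; an aggregate over the whole table isn't defined there

Fix: Use a subquery: WHERE salary = (SELECT MAX(salary) FROM employees)

Corrected query:
SELECT dept, salary FROM employees WHERE salary = (SELECT MAX(salary) FROM employees)

Result:
dept  | salary
------+-------
Sales | 168408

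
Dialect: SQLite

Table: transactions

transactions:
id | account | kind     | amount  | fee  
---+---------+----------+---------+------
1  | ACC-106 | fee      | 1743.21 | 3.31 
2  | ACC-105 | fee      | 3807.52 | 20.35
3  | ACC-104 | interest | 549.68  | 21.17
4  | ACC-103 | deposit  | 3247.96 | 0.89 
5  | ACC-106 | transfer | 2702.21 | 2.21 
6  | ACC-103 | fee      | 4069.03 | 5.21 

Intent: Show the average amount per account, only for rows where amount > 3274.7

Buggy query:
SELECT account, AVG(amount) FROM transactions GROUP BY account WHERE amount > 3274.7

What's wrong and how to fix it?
Bug: WHERE cannot follow GROUP BY

Fix: Move the WHERE clause before GROUP BY

Corrected query:
SELECT account, AVG(amount) FROM transactions WHERE amount > 3274.7 GROUP BY account

Result:
account | AVG(amount)
--------+------------
ACC-103 | 4069.03    
ACC-105 | 3807.52    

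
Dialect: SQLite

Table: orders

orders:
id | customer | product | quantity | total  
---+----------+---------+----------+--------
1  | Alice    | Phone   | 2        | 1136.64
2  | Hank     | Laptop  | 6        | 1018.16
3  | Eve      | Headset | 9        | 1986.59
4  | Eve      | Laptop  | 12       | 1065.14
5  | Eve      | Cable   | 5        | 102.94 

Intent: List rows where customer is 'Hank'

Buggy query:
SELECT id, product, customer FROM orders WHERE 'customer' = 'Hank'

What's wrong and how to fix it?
Bug: 'customer' in single quotes is a string literal, not the column; the comparison is literal-vs-literal and never true

Fix: Remove the quotes around the column name (or use double quotes for an identifier)

Corrected query:
SELECT id, product, customer FROM orders WHERE customer = 'Hank'

Result:
id | product | customer
---+---------+---------
2  | Laptop  | Hank    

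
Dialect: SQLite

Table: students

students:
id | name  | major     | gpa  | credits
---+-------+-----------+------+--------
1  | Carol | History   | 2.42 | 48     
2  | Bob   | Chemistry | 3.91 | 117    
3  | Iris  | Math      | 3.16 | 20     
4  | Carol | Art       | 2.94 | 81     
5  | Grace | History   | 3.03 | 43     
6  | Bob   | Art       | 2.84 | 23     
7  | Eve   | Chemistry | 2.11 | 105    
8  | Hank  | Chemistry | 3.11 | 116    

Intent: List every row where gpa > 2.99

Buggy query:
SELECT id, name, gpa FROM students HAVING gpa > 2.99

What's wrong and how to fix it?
Bug: HAVING filters the output of aggregation, but this query has no GROUP BY and no aggregate functions, so SQLite rejects it (HAVING clause on a non-aggregate query); the condition here is per row

Fix: Use WHERE for row-level filtering

Corrected query:
SELECT id, name, gpa FROM students WHERE gpa > 2.99

Result:
id | name  | gpa 
---+-------+-----
2  | Bob   | 3.91
3  | Iris  | 3.16
5  | Grace | 3.03
8  | Hank  | 3.11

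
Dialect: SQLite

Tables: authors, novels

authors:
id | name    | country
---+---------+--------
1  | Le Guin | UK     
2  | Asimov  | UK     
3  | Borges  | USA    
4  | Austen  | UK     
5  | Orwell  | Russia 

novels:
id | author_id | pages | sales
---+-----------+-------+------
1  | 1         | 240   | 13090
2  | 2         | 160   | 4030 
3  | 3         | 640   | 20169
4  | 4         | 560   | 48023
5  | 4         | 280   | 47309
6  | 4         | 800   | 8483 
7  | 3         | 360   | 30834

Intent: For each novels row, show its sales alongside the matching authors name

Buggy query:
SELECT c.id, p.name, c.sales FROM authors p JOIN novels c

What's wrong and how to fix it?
Bug: JOIN with no ON clause produces a cartesian product; every novels row pairs with every authors row

Fix: Add ON c.author_id = p.id to the JOIN

Corrected query:
SELECT c.id, p.name, c.sales FROM authors p JOIN novels c ON c.author_id = p.id

Result:
id | name    | sales
---+---------+------
1  | Le Guin | 13090
2  | Asimov  | 4030 
3  | Borges  | 20169
4  | Austen  | 48023
5  | Austen  | 47309
6  | Austen  | 8483 
7  | Borges  | 30834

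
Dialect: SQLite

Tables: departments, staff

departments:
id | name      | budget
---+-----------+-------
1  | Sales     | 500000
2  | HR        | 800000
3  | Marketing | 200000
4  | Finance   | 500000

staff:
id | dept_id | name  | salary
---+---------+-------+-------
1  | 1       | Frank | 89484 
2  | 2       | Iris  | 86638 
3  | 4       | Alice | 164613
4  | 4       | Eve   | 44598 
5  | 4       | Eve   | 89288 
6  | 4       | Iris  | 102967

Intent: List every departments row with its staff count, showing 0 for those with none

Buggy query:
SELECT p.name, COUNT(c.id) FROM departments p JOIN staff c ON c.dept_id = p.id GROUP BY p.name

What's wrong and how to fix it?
Bug: An inner join excludes parents with zero children

Fix: Switch to LEFT JOIN to retain unmatched parent rows

Corrected query:
SELECT p.name, COUNT(c.id) FROM departments p LEFT JOIN staff c ON c.dept_id = p.id GROUP BY p.name

Result:
name      | COUNT(c.id)
----------+------------
Finance   | 4          
HR        | 1          
Marketing | 0          
Sales     | 1          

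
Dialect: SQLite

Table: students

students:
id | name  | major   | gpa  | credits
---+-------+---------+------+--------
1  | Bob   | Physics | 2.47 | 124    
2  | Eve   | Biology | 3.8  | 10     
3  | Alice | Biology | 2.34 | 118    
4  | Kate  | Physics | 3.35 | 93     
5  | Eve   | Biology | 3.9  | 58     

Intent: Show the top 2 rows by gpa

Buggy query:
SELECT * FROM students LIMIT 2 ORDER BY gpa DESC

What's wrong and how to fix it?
Bug: ORDER BY cannot follow LIMIT; LIMIT is the final clause

Fix: Swap the clauses: ORDER BY first, then LIMIT

Corrected query:
SELECT * FROM students ORDER BY gpa DESC LIMIT 2

Result:
id | name | major   | gpa | credits
---+------+---------+-----+--------
5  | Eve  | Biology | 3.9 | 58     
2  | Eve  | Biology | 3.8 | 10     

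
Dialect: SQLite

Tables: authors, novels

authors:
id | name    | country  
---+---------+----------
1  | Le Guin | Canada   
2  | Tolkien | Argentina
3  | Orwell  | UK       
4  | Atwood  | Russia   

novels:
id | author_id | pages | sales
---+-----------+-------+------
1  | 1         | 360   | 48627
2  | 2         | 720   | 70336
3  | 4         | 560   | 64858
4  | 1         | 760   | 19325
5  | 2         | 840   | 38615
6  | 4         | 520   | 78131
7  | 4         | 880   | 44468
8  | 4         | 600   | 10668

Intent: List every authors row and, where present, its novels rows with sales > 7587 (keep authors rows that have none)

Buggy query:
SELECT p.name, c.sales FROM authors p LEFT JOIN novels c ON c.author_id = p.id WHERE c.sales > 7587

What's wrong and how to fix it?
Bug: A WHERE condition on the right-hand table after LEFT JOIN drops unmatched parents

Fix: Put 'c.sales > 7587' in the JOIN's ON clause instead of WHERE

Corrected query:
SELECT p.name, c.sales FROM authors p LEFT JOIN novels c ON c.author_id = p.id AND c.sales > 7587

Result:
name    | sales
--------+------
Le Guin | 19325
Le Guin | 48627
Tolkien | 38615
Tolkien | 70336
Orwell  | NULL 
Atwood  | 10668
Atwood  | 44468
Atwood  | 64858
Atwood  | 78131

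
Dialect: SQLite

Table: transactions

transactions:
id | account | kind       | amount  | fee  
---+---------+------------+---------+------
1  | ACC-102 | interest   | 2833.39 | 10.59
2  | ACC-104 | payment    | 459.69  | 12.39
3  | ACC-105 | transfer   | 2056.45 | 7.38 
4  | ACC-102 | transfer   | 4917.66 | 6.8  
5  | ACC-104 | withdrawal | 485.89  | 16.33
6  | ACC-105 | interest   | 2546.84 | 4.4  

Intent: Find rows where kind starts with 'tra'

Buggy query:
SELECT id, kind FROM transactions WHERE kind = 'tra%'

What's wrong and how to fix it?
Bug: '=' compares the literal string including the % character; pattern matching needs LIKE

Fix: Use LIKE for wildcard pattern matching

Corrected query:
SELECT id, kind FROM transactions WHERE kind LIKE 'tra%'

Result:
id | kind    
---+---------
3  | transfer
4  | transfer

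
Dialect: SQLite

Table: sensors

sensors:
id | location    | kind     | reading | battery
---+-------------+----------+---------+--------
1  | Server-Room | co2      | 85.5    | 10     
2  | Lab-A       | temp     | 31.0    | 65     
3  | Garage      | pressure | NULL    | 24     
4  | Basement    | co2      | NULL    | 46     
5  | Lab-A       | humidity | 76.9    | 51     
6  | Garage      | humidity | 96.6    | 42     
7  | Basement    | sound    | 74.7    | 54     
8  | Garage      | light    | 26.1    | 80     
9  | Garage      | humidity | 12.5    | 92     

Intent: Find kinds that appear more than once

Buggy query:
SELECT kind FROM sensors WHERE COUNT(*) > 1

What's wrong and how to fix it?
Bug: COUNT(*) is an aggregate and cannot be used in WHERE

Fix: GROUP BY kind, then filter groups with HAVING COUNT(*) > 1

Corrected query:
SELECT kind FROM sensors GROUP BY kind HAVING COUNT(*) > 1

Result:
kind    
--------
co2     
humidity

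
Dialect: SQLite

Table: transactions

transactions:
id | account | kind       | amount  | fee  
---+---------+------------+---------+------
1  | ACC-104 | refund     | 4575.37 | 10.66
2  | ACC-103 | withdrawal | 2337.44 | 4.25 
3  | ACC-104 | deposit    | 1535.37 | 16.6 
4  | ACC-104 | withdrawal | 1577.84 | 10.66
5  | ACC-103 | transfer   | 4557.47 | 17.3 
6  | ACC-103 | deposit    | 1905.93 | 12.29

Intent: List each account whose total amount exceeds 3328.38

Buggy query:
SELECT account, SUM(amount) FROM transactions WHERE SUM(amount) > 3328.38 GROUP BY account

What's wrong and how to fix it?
Bug: Aggregate functions cannot appear in a WHERE clause

Fix: Move the aggregate condition to a HAVING clause

Corrected query:
SELECT account, SUM(amount) FROM transactions GROUP BY account HAVING SUM(amount) > 3328.38

Result:
account | SUM(amount)
--------+------------
ACC-103 | 8800.84    
ACC-104 | 7688.58    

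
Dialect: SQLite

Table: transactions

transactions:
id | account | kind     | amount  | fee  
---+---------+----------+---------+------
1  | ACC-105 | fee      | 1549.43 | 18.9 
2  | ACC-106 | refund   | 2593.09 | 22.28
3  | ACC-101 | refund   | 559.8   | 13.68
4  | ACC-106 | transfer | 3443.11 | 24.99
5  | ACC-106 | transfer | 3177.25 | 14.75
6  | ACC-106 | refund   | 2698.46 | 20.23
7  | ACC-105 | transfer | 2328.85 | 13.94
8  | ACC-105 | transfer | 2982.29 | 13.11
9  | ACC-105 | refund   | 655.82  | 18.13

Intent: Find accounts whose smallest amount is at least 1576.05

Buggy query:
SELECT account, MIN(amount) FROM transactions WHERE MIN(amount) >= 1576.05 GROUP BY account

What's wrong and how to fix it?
Bug: MIN() in WHERE is a misuse of aggregate

Fix: Replace WHERE with HAVING after the GROUP BY

Corrected query:
SELECT account, MIN(amount) FROM transactions GROUP BY account HAVING MIN(amount) >= 1576.05

Result:
account | MIN(amount)
--------+------------
ACC-106 | 2593.09    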